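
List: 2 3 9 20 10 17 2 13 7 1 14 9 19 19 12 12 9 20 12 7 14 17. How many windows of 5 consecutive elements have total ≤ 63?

12

(2, 3, 9, 20, 10) → sum 44  ≤ 63 ✓
(3, 9, 20, 10, 17) → sum 59  ≤ 63 ✓
(9, 20, 10, 17, 2) → sum 58  ≤ 63 ✓
(20, 10, 17, 2, 13) → sum 62  ≤ 63 ✓
(10, 17, 2, 13, 7) → sum 49  ≤ 63 ✓
(17, 2, 13, 7, 1) → sum 40  ≤ 63 ✓
(2, 13, 7, 1, 14) → sum 37  ≤ 63 ✓
(13, 7, 1, 14, 9) → sum 44  ≤ 63 ✓
(7, 1, 14, 9, 19) → sum 50  ≤ 63 ✓
(1, 14, 9, 19, 19) → sum 62  ≤ 63 ✓
(14, 9, 19, 19, 12) → sum 73
(9, 19, 19, 12, 12) → sum 71
(19, 19, 12, 12, 9) → sum 71
(19, 12, 12, 9, 20) → sum 72
(12, 12, 9, 20, 12) → sum 65
(12, 9, 20, 12, 7) → sum 60  ≤ 63 ✓
(9, 20, 12, 7, 14) → sum 62  ≤ 63 ✓
(20, 12, 7, 14, 17) → sum 70
12 windows satisfy the condition.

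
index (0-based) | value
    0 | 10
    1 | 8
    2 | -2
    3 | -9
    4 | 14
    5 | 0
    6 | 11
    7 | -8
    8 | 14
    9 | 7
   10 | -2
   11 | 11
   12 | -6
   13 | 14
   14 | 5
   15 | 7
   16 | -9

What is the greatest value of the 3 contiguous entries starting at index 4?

Elements at indices 4..6: 14, 0, 11
max(14, 0, 11) = 14

14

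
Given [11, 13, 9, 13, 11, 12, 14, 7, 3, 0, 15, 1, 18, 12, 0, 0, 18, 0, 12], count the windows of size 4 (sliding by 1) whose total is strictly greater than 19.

[11, 13, 9, 13] → sum 46  > 19 ✓
[13, 9, 13, 11] → sum 46  > 19 ✓
[9, 13, 11, 12] → sum 45  > 19 ✓
[13, 11, 12, 14] → sum 50  > 19 ✓
[11, 12, 14, 7] → sum 44  > 19 ✓
[12, 14, 7, 3] → sum 36  > 19 ✓
[14, 7, 3, 0] → sum 24  > 19 ✓
[7, 3, 0, 15] → sum 25  > 19 ✓
[3, 0, 15, 1] → sum 19
[0, 15, 1, 18] → sum 34  > 19 ✓
[15, 1, 18, 12] → sum 46  > 19 ✓
[1, 18, 12, 0] → sum 31  > 19 ✓
[18, 12, 0, 0] → sum 30  > 19 ✓
[12, 0, 0, 18] → sum 30  > 19 ✓
[0, 0, 18, 0] → sum 18
[0, 18, 0, 12] → sum 30  > 19 ✓
14 windows satisfy the condition.

14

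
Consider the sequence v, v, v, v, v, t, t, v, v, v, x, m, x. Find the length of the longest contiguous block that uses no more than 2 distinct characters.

add v: window [v] (1 distinct), len 1
add v: window [v, v] (1 distinct), len 2
add v: window [v, v, v] (1 distinct), len 3
add v: window [v, v, v, v] (1 distinct), len 4
add v: window [v, v, v, v, v] (1 distinct), len 5
add t: window [v, v, v, v, v, t] (2 distinct), len 6
add t: window [v, v, v, v, v, t, t] (2 distinct), len 7
add v: window [v, v, v, v, v, t, t, v] (2 distinct), len 8
add v: window [v, v, v, v, v, t, t, v, v] (2 distinct), len 9
add v: window [v, v, v, v, v, t, t, v, v, v] (2 distinct), len 10
add x: window [v, v, v, x] (2 distinct), len 4
add m: window [x, m] (2 distinct), len 2
add x: window [x, m, x] (2 distinct), len 3
Longest length with ≤2 distinct: 10.

10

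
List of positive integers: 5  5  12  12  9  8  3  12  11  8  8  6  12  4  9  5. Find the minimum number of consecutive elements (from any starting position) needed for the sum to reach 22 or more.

add 5: running sum 5 < 22
add 5: running sum 10 < 22
add 12: shortest ending here [5, 5, 12] sum 22, len 3
add 12: shortest ending here [12, 12] sum 24, len 2
add 9: shortest ending here [12, 12, 9] sum 33, len 3
add 8: shortest ending here [12, 9, 8] sum 29, len 3
add 3: shortest ending here [12, 9, 8, 3] sum 32, len 4
add 12: shortest ending here [8, 3, 12] sum 23, len 3
add 11: shortest ending here [12, 11] sum 23, len 2
add 8: shortest ending here [12, 11, 8] sum 31, len 3
add 8: shortest ending here [11, 8, 8] sum 27, len 3
add 6: shortest ending here [8, 8, 6] sum 22, len 3
add 12: shortest ending here [8, 6, 12] sum 26, len 3
add 4: shortest ending here [6, 12, 4] sum 22, len 3
add 9: shortest ending here [12, 4, 9] sum 25, len 3
add 5: shortest ending here [12, 4, 9, 5] sum 30, len 4
Shortest qualifying length: 2.

2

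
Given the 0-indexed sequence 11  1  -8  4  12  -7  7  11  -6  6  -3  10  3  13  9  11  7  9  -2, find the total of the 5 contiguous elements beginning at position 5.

11

Elements at indices 5..9: -7, 7, 11, -6, 6
sum(-7, 7, 11, -6, 6) = 11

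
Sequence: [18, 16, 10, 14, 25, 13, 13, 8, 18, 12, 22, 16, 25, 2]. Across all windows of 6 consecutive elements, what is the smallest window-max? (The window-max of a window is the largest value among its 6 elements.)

(18, 16, 10, 14, 25, 13) → max 25
(16, 10, 14, 25, 13, 13) → max 25
(10, 14, 25, 13, 13, 8) → max 25
(14, 25, 13, 13, 8, 18) → max 25
(25, 13, 13, 8, 18, 12) → max 25
(13, 13, 8, 18, 12, 22) → max 22
(13, 8, 18, 12, 22, 16) → max 22
(8, 18, 12, 22, 16, 25) → max 25
(18, 12, 22, 16, 25, 2) → max 25
Smallest of these is 22.

22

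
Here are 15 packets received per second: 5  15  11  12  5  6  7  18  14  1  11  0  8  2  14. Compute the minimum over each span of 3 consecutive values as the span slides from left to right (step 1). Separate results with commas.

5, 11, 5, 5, 5, 6, 7, 1, 1, 0, 0, 0, 2

Sliding a size-3 window across the 15 values:
5 15 11 → min 5
15 11 12 → min 11
11 12 5 → min 5
12 5 6 → min 5
5 6 7 → min 5
6 7 18 → min 6
7 18 14 → min 7
18 14 1 → min 1
14 1 11 → min 1
1 11 0 → min 0
11 0 8 → min 0
0 8 2 → min 0
8 2 14 → min 2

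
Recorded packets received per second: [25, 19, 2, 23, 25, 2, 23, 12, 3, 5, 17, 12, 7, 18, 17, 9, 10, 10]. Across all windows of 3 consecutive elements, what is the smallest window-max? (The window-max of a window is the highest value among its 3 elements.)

Each size-3 window and its max:
25 19 2 → max 25
19 2 23 → max 23
2 23 25 → max 25
23 25 2 → max 25
25 2 23 → max 25
2 23 12 → max 23
23 12 3 → max 23
12 3 5 → max 12
3 5 17 → max 17
5 17 12 → max 17
17 12 7 → max 17
12 7 18 → max 18
7 18 17 → max 18
18 17 9 → max 18
17 9 10 → max 17
9 10 10 → max 10
Smallest of these is 10.

10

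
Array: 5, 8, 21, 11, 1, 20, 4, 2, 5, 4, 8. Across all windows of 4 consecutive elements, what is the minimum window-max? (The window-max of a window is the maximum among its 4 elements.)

5

Each size-4 window and its max:
5 8 21 11 → max 21
8 21 11 1 → max 21
21 11 1 20 → max 21
11 1 20 4 → max 20
1 20 4 2 → max 20
20 4 2 5 → max 20
4 2 5 4 → max 5
2 5 4 8 → max 8
Minimum of these is 5.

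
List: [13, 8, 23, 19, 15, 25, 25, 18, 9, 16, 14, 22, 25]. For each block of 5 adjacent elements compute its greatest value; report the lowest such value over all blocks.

22

Each size-5 window and its max:
(13, 8, 23, 19, 15) → max 23
(8, 23, 19, 15, 25) → max 25
(23, 19, 15, 25, 25) → max 25
(19, 15, 25, 25, 18) → max 25
(15, 25, 25, 18, 9) → max 25
(25, 25, 18, 9, 16) → max 25
(25, 18, 9, 16, 14) → max 25
(18, 9, 16, 14, 22) → max 22
(9, 16, 14, 22, 25) → max 25
Lowest of these is 22.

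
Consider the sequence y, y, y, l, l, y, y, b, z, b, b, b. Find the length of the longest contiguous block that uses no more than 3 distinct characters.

8

Extend right; when distinct count exceeds 3, shrink from the left:
add y: window [y] (1 distinct), len 1
add y: window [y, y] (1 distinct), len 2
add y: window [y, y, y] (1 distinct), len 3
add l: window [y, y, y, l] (2 distinct), len 4
add l: window [y, y, y, l, l] (2 distinct), len 5
add y: window [y, y, y, l, l, y] (2 distinct), len 6
add y: window [y, y, y, l, l, y, y] (2 distinct), len 7
add b: window [y, y, y, l, l, y, y, b] (3 distinct), len 8
add z: window [y, y, b, z] (3 distinct), len 4
add b: window [y, y, b, z, b] (3 distinct), len 5
add b: window [y, y, b, z, b, b] (3 distinct), len 6
add b: window [y, y, b, z, b, b, b] (3 distinct), len 7
Longest length with ≤3 distinct: 8.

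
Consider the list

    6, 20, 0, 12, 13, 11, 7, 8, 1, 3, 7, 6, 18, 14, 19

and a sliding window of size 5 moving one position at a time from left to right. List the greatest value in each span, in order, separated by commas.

20, 20, 13, 13, 13, 11, 8, 8, 18, 18, 19

[6, 20, 0, 12, 13] → max 20
[20, 0, 12, 13, 11] → max 20
[0, 12, 13, 11, 7] → max 13
[12, 13, 11, 7, 8] → max 13
[13, 11, 7, 8, 1] → max 13
[11, 7, 8, 1, 3] → max 11
[7, 8, 1, 3, 7] → max 8
[8, 1, 3, 7, 6] → max 8
[1, 3, 7, 6, 18] → max 18
[3, 7, 6, 18, 14] → max 18
[7, 6, 18, 14, 19] → max 19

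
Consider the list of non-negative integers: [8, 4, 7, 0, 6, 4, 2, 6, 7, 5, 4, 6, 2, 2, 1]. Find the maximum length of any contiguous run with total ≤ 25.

→ 8: sum 8, len 1
→ 4: sum 12, len 2
→ 7: sum 19, len 3
→ 0: sum 19, len 4
→ 6: sum 25, len 5
→ 4 (dropped 8): sum 21, len 5
→ 2: sum 23, len 6
→ 6 (dropped 4): sum 25, len 6
→ 7 (dropped 7): sum 25, len 6
→ 5 (dropped 0, 6): sum 24, len 5
→ 4 (dropped 4): sum 24, len 5
→ 6 (dropped 2, 6): sum 22, len 4
→ 2: sum 24, len 5
→ 2 (dropped 7): sum 19, len 5
→ 1: sum 20, len 6
Longest length seen: 6.

6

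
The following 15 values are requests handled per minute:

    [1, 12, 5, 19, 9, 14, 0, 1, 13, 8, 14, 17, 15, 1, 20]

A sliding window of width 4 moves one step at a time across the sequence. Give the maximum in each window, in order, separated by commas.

1 12 5 19 → max 19
12 5 19 9 → max 19
5 19 9 14 → max 19
19 9 14 0 → max 19
9 14 0 1 → max 14
14 0 1 13 → max 14
0 1 13 8 → max 13
1 13 8 14 → max 14
13 8 14 17 → max 17
8 14 17 15 → max 17
14 17 15 1 → max 17
17 15 1 20 → max 20

19, 19, 19, 19, 14, 14, 13, 14, 17, 17, 17, 20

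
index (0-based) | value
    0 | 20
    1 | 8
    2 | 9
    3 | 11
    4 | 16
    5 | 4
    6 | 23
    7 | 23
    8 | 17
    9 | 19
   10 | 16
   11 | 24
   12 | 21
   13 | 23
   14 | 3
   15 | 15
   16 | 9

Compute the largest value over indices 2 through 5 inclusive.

16

Elements at indices 2..5: 9, 11, 16, 4
max(9, 11, 16, 4) = 16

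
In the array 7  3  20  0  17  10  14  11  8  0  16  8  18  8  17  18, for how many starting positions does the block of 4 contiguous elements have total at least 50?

4

7 3 20 0 → sum 30
3 20 0 17 → sum 40
20 0 17 10 → sum 47
0 17 10 14 → sum 41
17 10 14 11 → sum 52  ≥ 50 ✓
10 14 11 8 → sum 43
14 11 8 0 → sum 33
11 8 0 16 → sum 35
8 0 16 8 → sum 32
0 16 8 18 → sum 42
16 8 18 8 → sum 50  ≥ 50 ✓
8 18 8 17 → sum 51  ≥ 50 ✓
18 8 17 18 → sum 61  ≥ 50 ✓
4 windows satisfy the condition.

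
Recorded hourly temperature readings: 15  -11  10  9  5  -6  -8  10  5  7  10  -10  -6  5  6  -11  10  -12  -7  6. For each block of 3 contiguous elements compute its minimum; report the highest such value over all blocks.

5

[15, -11, 10] → min -11
[-11, 10, 9] → min -11
[10, 9, 5] → min 5
[9, 5, -6] → min -6
[5, -6, -8] → min -8
[-6, -8, 10] → min -8
[-8, 10, 5] → min -8
[10, 5, 7] → min 5
[5, 7, 10] → min 5
[7, 10, -10] → min -10
[10, -10, -6] → min -10
[-10, -6, 5] → min -10
[-6, 5, 6] → min -6
[5, 6, -11] → min -11
[6, -11, 10] → min -11
[-11, 10, -12] → min -12
[10, -12, -7] → min -12
[-12, -7, 6] → min -12
Highest of these is 5.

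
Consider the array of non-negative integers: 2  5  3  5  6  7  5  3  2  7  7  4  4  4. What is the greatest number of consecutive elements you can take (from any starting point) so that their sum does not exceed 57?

add 2: [2] sum 2, len 1
add 5: [2, 5] sum 7, len 2
add 3: [2, 5, 3] sum 10, len 3
add 5: [2, 5, 3, 5] sum 15, len 4
add 6: [2, 5, 3, 5, 6] sum 21, len 5
add 7: [2, 5, 3, 5, 6, 7] sum 28, len 6
add 5: [2, 5, 3, 5, 6, 7, 5] sum 33, len 7
add 3: [2, 5, 3, 5, 6, 7, 5, 3] sum 36, len 8
add 2: [2, 5, 3, 5, 6, 7, 5, 3, 2] sum 38, len 9
add 7: [2, 5, 3, 5, 6, 7, 5, 3, 2, 7] sum 45, len 10
add 7: [2, 5, 3, 5, 6, 7, 5, 3, 2, 7, 7] sum 52, len 11
add 4: [2, 5, 3, 5, 6, 7, 5, 3, 2, 7, 7, 4] sum 56, len 12
add 4: [3, 5, 6, 7, 5, 3, 2, 7, 7, 4, 4] sum 53, len 11
add 4: [3, 5, 6, 7, 5, 3, 2, 7, 7, 4, 4, 4] sum 57, len 12
Longest length seen: 12.

12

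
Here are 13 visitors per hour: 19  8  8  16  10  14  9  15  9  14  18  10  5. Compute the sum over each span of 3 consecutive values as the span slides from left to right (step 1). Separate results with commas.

35, 32, 34, 40, 33, 38, 33, 38, 41, 42, 33

[19, 8, 8] → sum 35
[8, 8, 16] → sum 32
[8, 16, 10] → sum 34
[16, 10, 14] → sum 40
[10, 14, 9] → sum 33
[14, 9, 15] → sum 38
[9, 15, 9] → sum 33
[15, 9, 14] → sum 38
[9, 14, 18] → sum 41
[14, 18, 10] → sum 42
[18, 10, 5] → sum 33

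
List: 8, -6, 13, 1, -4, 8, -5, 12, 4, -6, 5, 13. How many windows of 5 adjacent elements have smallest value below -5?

5

[8, -6, 13, 1, -4] → min -6  < -5 ✓
[-6, 13, 1, -4, 8] → min -6  < -5 ✓
[13, 1, -4, 8, -5] → min -5
[1, -4, 8, -5, 12] → min -5
[-4, 8, -5, 12, 4] → min -5
[8, -5, 12, 4, -6] → min -6  < -5 ✓
[-5, 12, 4, -6, 5] → min -6  < -5 ✓
[12, 4, -6, 5, 13] → min -6  < -5 ✓
5 windows satisfy the condition.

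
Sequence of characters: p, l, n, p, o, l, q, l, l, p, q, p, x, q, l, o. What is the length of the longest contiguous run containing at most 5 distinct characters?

add p: window [p] (1 distinct), len 1
add l: window [p, l] (2 distinct), len 2
add n: window [p, l, n] (3 distinct), len 3
add p: window [p, l, n, p] (3 distinct), len 4
add o: window [p, l, n, p, o] (4 distinct), len 5
add l: window [p, l, n, p, o, l] (4 distinct), len 6
add q: window [p, l, n, p, o, l, q] (5 distinct), len 7
add l: window [p, l, n, p, o, l, q, l] (5 distinct), len 8
add l: window [p, l, n, p, o, l, q, l, l] (5 distinct), len 9
add p: window [p, l, n, p, o, l, q, l, l, p] (5 distinct), len 10
add q: window [p, l, n, p, o, l, q, l, l, p, q] (5 distinct), len 11
add p: window [p, l, n, p, o, l, q, l, l, p, q, p] (5 distinct), len 12
add x: window [p, o, l, q, l, l, p, q, p, x] (5 distinct), len 10
add q: window [p, o, l, q, l, l, p, q, p, x, q] (5 distinct), len 11
add l: window [p, o, l, q, l, l, p, q, p, x, q, l] (5 distinct), len 12
add o: window [p, o, l, q, l, l, p, q, p, x, q, l, o] (5 distinct), len 13
Longest length with ≤5 distinct: 13.

13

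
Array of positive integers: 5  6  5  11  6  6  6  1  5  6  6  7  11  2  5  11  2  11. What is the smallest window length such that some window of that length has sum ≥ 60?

9

add 5: running sum 5 < 60
add 6: running sum 11 < 60
add 5: running sum 16 < 60
add 11: running sum 27 < 60
add 6: running sum 33 < 60
add 6: running sum 39 < 60
add 6: running sum 45 < 60
add 1: running sum 46 < 60
add 5: running sum 51 < 60
add 6: running sum 57 < 60
add 6: shortest ending here [5, 6, 5, 11, 6, 6, 6, 1, 5, 6, 6] sum 63, len 11
add 7: shortest ending here [6, 5, 11, 6, 6, 6, 1, 5, 6, 6, 7] sum 65, len 11
add 11: shortest ending here [11, 6, 6, 6, 1, 5, 6, 6, 7, 11] sum 65, len 10
add 2: shortest ending here [11, 6, 6, 6, 1, 5, 6, 6, 7, 11, 2] sum 67, len 11
add 5: shortest ending here [6, 6, 6, 1, 5, 6, 6, 7, 11, 2, 5] sum 61, len 11
add 11: shortest ending here [6, 1, 5, 6, 6, 7, 11, 2, 5, 11] sum 60, len 10
add 2: shortest ending here [6, 1, 5, 6, 6, 7, 11, 2, 5, 11, 2] sum 62, len 11
add 11: shortest ending here [6, 6, 7, 11, 2, 5, 11, 2, 11] sum 61, len 9
Shortest qualifying length: 9.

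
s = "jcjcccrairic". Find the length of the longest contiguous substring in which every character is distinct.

[j] len 1
[j, c] len 2
[c, j] len 2
[j, c] len 2
[c] len 1
[c] len 1
[c, r] len 2
[c, r, a] len 3
[c, r, a, i] len 4
[a, i, r] len 3
[r, i] len 2
[r, i, c] len 3
Longest all-distinct length: 4.

4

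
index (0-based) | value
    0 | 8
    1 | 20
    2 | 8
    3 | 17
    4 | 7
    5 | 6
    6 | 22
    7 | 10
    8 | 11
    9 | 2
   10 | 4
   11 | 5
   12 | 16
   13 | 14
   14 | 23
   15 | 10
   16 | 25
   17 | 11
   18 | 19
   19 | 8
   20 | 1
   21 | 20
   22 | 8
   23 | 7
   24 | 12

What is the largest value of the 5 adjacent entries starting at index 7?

Elements at indices 7..11: 10, 11, 2, 4, 5
max(10, 11, 2, 4, 5) = 11

11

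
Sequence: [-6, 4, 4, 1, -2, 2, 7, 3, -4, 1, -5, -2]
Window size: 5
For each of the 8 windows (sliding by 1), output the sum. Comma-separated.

Sliding a size-5 window across the 12 values:
-6 4 4 1 -2 → sum 1
4 4 1 -2 2 → sum 9
4 1 -2 2 7 → sum 12
1 -2 2 7 3 → sum 11
-2 2 7 3 -4 → sum 6
2 7 3 -4 1 → sum 9
7 3 -4 1 -5 → sum 2
3 -4 1 -5 -2 → sum -7

1, 9, 12, 11, 6, 9, 2, -7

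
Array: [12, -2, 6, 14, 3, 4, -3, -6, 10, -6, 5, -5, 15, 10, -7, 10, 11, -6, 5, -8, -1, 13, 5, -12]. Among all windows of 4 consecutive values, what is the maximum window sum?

Window sums for each of the 21 positions:
12 -2 6 14 → sum 30
-2 6 14 3 → sum 21
6 14 3 4 → sum 27
14 3 4 -3 → sum 18
3 4 -3 -6 → sum -2
4 -3 -6 10 → sum 5
-3 -6 10 -6 → sum -5
-6 10 -6 5 → sum 3
10 -6 5 -5 → sum 4
-6 5 -5 15 → sum 9
5 -5 15 10 → sum 25
-5 15 10 -7 → sum 13
15 10 -7 10 → sum 28
10 -7 10 11 → sum 24
-7 10 11 -6 → sum 8
10 11 -6 5 → sum 20
11 -6 5 -8 → sum 2
-6 5 -8 -1 → sum -10
5 -8 -1 13 → sum 9
-8 -1 13 5 → sum 9
-1 13 5 -12 → sum 5
Maximum of these is 30.

30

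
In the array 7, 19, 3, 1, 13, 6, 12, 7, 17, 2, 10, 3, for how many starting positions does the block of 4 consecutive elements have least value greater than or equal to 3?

7 19 3 1 → min 1
19 3 1 13 → min 1
3 1 13 6 → min 1
1 13 6 12 → min 1
13 6 12 7 → min 6  ≥ 3 ✓
6 12 7 17 → min 6  ≥ 3 ✓
12 7 17 2 → min 2
7 17 2 10 → min 2
17 2 10 3 → min 2
2 windows satisfy the condition.

2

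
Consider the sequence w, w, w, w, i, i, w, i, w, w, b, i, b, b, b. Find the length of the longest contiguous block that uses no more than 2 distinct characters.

10

[w] 1 distinct, len 1
[w, w] 1 distinct, len 2
[w, w, w] 1 distinct, len 3
[w, w, w, w] 1 distinct, len 4
[w, w, w, w, i] 2 distinct, len 5
[w, w, w, w, i, i] 2 distinct, len 6
[w, w, w, w, i, i, w] 2 distinct, len 7
[w, w, w, w, i, i, w, i] 2 distinct, len 8
[w, w, w, w, i, i, w, i, w] 2 distinct, len 9
[w, w, w, w, i, i, w, i, w, w] 2 distinct, len 10
[w, w, b] 2 distinct, len 3
[b, i] 2 distinct, len 2
[b, i, b] 2 distinct, len 3
[b, i, b, b] 2 distinct, len 4
[b, i, b, b, b] 2 distinct, len 5
Longest length with ≤2 distinct: 10.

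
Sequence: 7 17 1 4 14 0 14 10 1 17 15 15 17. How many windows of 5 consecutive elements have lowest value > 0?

[7, 17, 1, 4, 14] → min 1  > 0 ✓
[17, 1, 4, 14, 0] → min 0
[1, 4, 14, 0, 14] → min 0
[4, 14, 0, 14, 10] → min 0
[14, 0, 14, 10, 1] → min 0
[0, 14, 10, 1, 17] → min 0
[14, 10, 1, 17, 15] → min 1  > 0 ✓
[10, 1, 17, 15, 15] → min 1  > 0 ✓
[1, 17, 15, 15, 17] → min 1  > 0 ✓
4 windows satisfy the condition.

4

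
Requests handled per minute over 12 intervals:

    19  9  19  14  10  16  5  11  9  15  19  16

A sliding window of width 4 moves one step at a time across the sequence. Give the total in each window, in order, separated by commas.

[19, 9, 19, 14] → sum 61
[9, 19, 14, 10] → sum 52
[19, 14, 10, 16] → sum 59
[14, 10, 16, 5] → sum 45
[10, 16, 5, 11] → sum 42
[16, 5, 11, 9] → sum 41
[5, 11, 9, 15] → sum 40
[11, 9, 15, 19] → sum 54
[9, 15, 19, 16] → sum 59

61, 52, 59, 45, 42, 41, 40, 54, 59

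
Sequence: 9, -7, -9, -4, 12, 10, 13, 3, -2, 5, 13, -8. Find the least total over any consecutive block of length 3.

-20

(9, -7, -9) → sum -7
(-7, -9, -4) → sum -20
(-9, -4, 12) → sum -1
(-4, 12, 10) → sum 18
(12, 10, 13) → sum 35
(10, 13, 3) → sum 26
(13, 3, -2) → sum 14
(3, -2, 5) → sum 6
(-2, 5, 13) → sum 16
(5, 13, -8) → sum 10
Least of these is -20.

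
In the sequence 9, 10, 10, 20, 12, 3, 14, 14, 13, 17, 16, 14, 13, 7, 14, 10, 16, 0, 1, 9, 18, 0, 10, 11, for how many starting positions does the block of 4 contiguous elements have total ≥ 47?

10

(9, 10, 10, 20) → sum 49  ≥ 47 ✓
(10, 10, 20, 12) → sum 52  ≥ 47 ✓
(10, 20, 12, 3) → sum 45
(20, 12, 3, 14) → sum 49  ≥ 47 ✓
(12, 3, 14, 14) → sum 43
(3, 14, 14, 13) → sum 44
(14, 14, 13, 17) → sum 58  ≥ 47 ✓
(14, 13, 17, 16) → sum 60  ≥ 47 ✓
(13, 17, 16, 14) → sum 60  ≥ 47 ✓
(17, 16, 14, 13) → sum 60  ≥ 47 ✓
(16, 14, 13, 7) → sum 50  ≥ 47 ✓
(14, 13, 7, 14) → sum 48  ≥ 47 ✓
(13, 7, 14, 10) → sum 44
(7, 14, 10, 16) → sum 47  ≥ 47 ✓
(14, 10, 16, 0) → sum 40
(10, 16, 0, 1) → sum 27
(16, 0, 1, 9) → sum 26
(0, 1, 9, 18) → sum 28
(1, 9, 18, 0) → sum 28
(9, 18, 0, 10) → sum 37
(18, 0, 10, 11) → sum 39
10 windows satisfy the condition.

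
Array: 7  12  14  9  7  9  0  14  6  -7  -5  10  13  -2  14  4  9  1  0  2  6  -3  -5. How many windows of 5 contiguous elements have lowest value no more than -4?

(7, 12, 14, 9, 7) → min 7
(12, 14, 9, 7, 9) → min 7
(14, 9, 7, 9, 0) → min 0
(9, 7, 9, 0, 14) → min 0
(7, 9, 0, 14, 6) → min 0
(9, 0, 14, 6, -7) → min -7  ≤ -4 ✓
(0, 14, 6, -7, -5) → min -7  ≤ -4 ✓
(14, 6, -7, -5, 10) → min -7  ≤ -4 ✓
(6, -7, -5, 10, 13) → min -7  ≤ -4 ✓
(-7, -5, 10, 13, -2) → min -7  ≤ -4 ✓
(-5, 10, 13, -2, 14) → min -5  ≤ -4 ✓
(10, 13, -2, 14, 4) → min -2
(13, -2, 14, 4, 9) → min -2
(-2, 14, 4, 9, 1) → min -2
(14, 4, 9, 1, 0) → min 0
(4, 9, 1, 0, 2) → min 0
(9, 1, 0, 2, 6) → min 0
(1, 0, 2, 6, -3) → min -3
(0, 2, 6, -3, -5) → min -5  ≤ -4 ✓
7 windows satisfy the condition.

7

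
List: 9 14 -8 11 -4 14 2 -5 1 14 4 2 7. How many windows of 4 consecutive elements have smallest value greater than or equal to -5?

[9, 14, -8, 11] → min -8
[14, -8, 11, -4] → min -8
[-8, 11, -4, 14] → min -8
[11, -4, 14, 2] → min -4  ≥ -5 ✓
[-4, 14, 2, -5] → min -5  ≥ -5 ✓
[14, 2, -5, 1] → min -5  ≥ -5 ✓
[2, -5, 1, 14] → min -5  ≥ -5 ✓
[-5, 1, 14, 4] → min -5  ≥ -5 ✓
[1, 14, 4, 2] → min 1  ≥ -5 ✓
[14, 4, 2, 7] → min 2  ≥ -5 ✓
7 windows satisfy the condition.

7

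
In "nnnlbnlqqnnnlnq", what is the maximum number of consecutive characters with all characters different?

4

add n: [n] len 1
add n (repeat n, move left end past it): [n] len 1
add n (repeat n, move left end past it): [n] len 1
add l: [n, l] len 2
add b: [n, l, b] len 3
add n (repeat n, move left end past it): [l, b, n] len 3
add l (repeat l, move left end past it): [b, n, l] len 3
add q: [b, n, l, q] len 4
add q (repeat q, move left end past it): [q] len 1
add n: [q, n] len 2
add n (repeat n, move left end past it): [n] len 1
add n (repeat n, move left end past it): [n] len 1
add l: [n, l] len 2
add n (repeat n, move left end past it): [l, n] len 2
add q: [l, n, q] len 3
Longest all-distinct length: 4.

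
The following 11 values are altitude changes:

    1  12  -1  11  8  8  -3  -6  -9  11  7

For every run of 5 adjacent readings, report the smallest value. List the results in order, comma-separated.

-1, -1, -3, -6, -9, -9, -9

1 12 -1 11 8 → min -1
12 -1 11 8 8 → min -1
-1 11 8 8 -3 → min -3
11 8 8 -3 -6 → min -6
8 8 -3 -6 -9 → min -9
8 -3 -6 -9 11 → min -9
-3 -6 -9 11 7 → min -9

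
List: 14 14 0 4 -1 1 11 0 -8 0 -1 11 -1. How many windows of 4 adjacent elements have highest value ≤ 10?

2

(14, 14, 0, 4) → max 14
(14, 0, 4, -1) → max 14
(0, 4, -1, 1) → max 4  ≤ 10 ✓
(4, -1, 1, 11) → max 11
(-1, 1, 11, 0) → max 11
(1, 11, 0, -8) → max 11
(11, 0, -8, 0) → max 11
(0, -8, 0, -1) → max 0  ≤ 10 ✓
(-8, 0, -1, 11) → max 11
(0, -1, 11, -1) → max 11
2 windows satisfy the condition.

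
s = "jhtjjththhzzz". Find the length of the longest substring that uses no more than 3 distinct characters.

10

[j] 1 distinct, len 1
[j, h] 2 distinct, len 2
[j, h, t] 3 distinct, len 3
[j, h, t, j] 3 distinct, len 4
[j, h, t, j, j] 3 distinct, len 5
[j, h, t, j, j, t] 3 distinct, len 6
[j, h, t, j, j, t, h] 3 distinct, len 7
[j, h, t, j, j, t, h, t] 3 distinct, len 8
[j, h, t, j, j, t, h, t, h] 3 distinct, len 9
[j, h, t, j, j, t, h, t, h, h] 3 distinct, len 10
[t, h, t, h, h, z] 3 distinct, len 6
[t, h, t, h, h, z, z] 3 distinct, len 7
[t, h, t, h, h, z, z, z] 3 distinct, len 8
Longest length with ≤3 distinct: 10.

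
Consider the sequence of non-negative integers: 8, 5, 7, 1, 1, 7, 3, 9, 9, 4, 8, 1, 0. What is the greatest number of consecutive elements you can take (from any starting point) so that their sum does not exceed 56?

Extend to the right; shrink from the left whenever the sum exceeds 56:
→ 8: sum 8, len 1
→ 5: sum 13, len 2
→ 7: sum 20, len 3
→ 1: sum 21, len 4
→ 1: sum 22, len 5
→ 7: sum 29, len 6
→ 3: sum 32, len 7
→ 9: sum 41, len 8
→ 9: sum 50, len 9
→ 4: sum 54, len 10
→ 8 (dropped 8): sum 54, len 10
→ 1: sum 55, len 11
→ 0: sum 55, len 12
Longest length seen: 12.

12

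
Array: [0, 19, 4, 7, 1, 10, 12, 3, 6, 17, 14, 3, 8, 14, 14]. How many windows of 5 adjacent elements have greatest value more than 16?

7

[0, 19, 4, 7, 1] → max 19  > 16 ✓
[19, 4, 7, 1, 10] → max 19  > 16 ✓
[4, 7, 1, 10, 12] → max 12
[7, 1, 10, 12, 3] → max 12
[1, 10, 12, 3, 6] → max 12
[10, 12, 3, 6, 17] → max 17  > 16 ✓
[12, 3, 6, 17, 14] → max 17  > 16 ✓
[3, 6, 17, 14, 3] → max 17  > 16 ✓
[6, 17, 14, 3, 8] → max 17  > 16 ✓
[17, 14, 3, 8, 14] → max 17  > 16 ✓
[14, 3, 8, 14, 14] → max 14
7 windows satisfy the condition.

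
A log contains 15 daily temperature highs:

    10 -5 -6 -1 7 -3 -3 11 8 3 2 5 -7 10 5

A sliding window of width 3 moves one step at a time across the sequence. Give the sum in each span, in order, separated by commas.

-1, -12, 0, 3, 1, 5, 16, 22, 13, 10, 0, 8, 8

10 -5 -6 → sum -1
-5 -6 -1 → sum -12
-6 -1 7 → sum 0
-1 7 -3 → sum 3
7 -3 -3 → sum 1
-3 -3 11 → sum 5
-3 11 8 → sum 16
11 8 3 → sum 22
8 3 2 → sum 13
3 2 5 → sum 10
2 5 -7 → sum 0
5 -7 10 → sum 8
-7 10 5 → sum 8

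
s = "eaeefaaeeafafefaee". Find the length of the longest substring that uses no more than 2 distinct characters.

add e: window [e] (1 distinct), len 1
add a: window [e, a] (2 distinct), len 2
add e: window [e, a, e] (2 distinct), len 3
add e: window [e, a, e, e] (2 distinct), len 4
add f: window [e, e, f] (2 distinct), len 3
add a: window [f, a] (2 distinct), len 2
add a: window [f, a, a] (2 distinct), len 3
add e: window [a, a, e] (2 distinct), len 3
add e: window [a, a, e, e] (2 distinct), len 4
add a: window [a, a, e, e, a] (2 distinct), len 5
add f: window [a, f] (2 distinct), len 2
add a: window [a, f, a] (2 distinct), len 3
add f: window [a, f, a, f] (2 distinct), len 4
add e: window [f, e] (2 distinct), len 2
add f: window [f, e, f] (2 distinct), len 3
add a: window [f, a] (2 distinct), len 2
add e: window [a, e] (2 distinct), len 2
add e: window [a, e, e] (2 distinct), len 3
Longest length with ≤2 distinct: 5.

5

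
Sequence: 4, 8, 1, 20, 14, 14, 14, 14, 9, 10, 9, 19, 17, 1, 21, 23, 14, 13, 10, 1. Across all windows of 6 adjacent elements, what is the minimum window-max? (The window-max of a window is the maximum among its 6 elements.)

14

(4, 8, 1, 20, 14, 14) → max 20
(8, 1, 20, 14, 14, 14) → max 20
(1, 20, 14, 14, 14, 14) → max 20
(20, 14, 14, 14, 14, 9) → max 20
(14, 14, 14, 14, 9, 10) → max 14
(14, 14, 14, 9, 10, 9) → max 14
(14, 14, 9, 10, 9, 19) → max 19
(14, 9, 10, 9, 19, 17) → max 19
(9, 10, 9, 19, 17, 1) → max 19
(10, 9, 19, 17, 1, 21) → max 21
(9, 19, 17, 1, 21, 23) → max 23
(19, 17, 1, 21, 23, 14) → max 23
(17, 1, 21, 23, 14, 13) → max 23
(1, 21, 23, 14, 13, 10) → max 23
(21, 23, 14, 13, 10, 1) → max 23
Minimum of these is 14.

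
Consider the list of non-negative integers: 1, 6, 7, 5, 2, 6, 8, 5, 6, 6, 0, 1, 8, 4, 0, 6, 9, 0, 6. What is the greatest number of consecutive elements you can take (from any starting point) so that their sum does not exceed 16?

5

→ 1: sum 1, len 1
→ 6: sum 7, len 2
→ 7: sum 14, len 3
→ 5 (dropped 1, 6): sum 12, len 2
→ 2: sum 14, len 3
→ 6 (dropped 7): sum 13, len 3
→ 8 (dropped 5): sum 16, len 3
→ 5 (dropped 2, 6): sum 13, len 2
→ 6 (dropped 8): sum 11, len 2
→ 6 (dropped 5): sum 12, len 2
→ 0: sum 12, len 3
→ 1: sum 13, len 4
→ 8 (dropped 6): sum 15, len 4
→ 4 (dropped 6): sum 13, len 4
→ 0: sum 13, len 5
→ 6 (dropped 0, 1, 8): sum 10, len 3
→ 9 (dropped 4): sum 15, len 3
→ 0: sum 15, len 4
→ 6 (dropped 0, 6): sum 15, len 3
Longest length seen: 5.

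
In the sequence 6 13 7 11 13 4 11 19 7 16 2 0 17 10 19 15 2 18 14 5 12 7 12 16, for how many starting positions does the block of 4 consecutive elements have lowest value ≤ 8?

6 13 7 11 → min 6  ≤ 8 ✓
13 7 11 13 → min 7  ≤ 8 ✓
7 11 13 4 → min 4  ≤ 8 ✓
11 13 4 11 → min 4  ≤ 8 ✓
13 4 11 19 → min 4  ≤ 8 ✓
4 11 19 7 → min 4  ≤ 8 ✓
11 19 7 16 → min 7  ≤ 8 ✓
19 7 16 2 → min 2  ≤ 8 ✓
7 16 2 0 → min 0  ≤ 8 ✓
16 2 0 17 → min 0  ≤ 8 ✓
2 0 17 10 → min 0  ≤ 8 ✓
0 17 10 19 → min 0  ≤ 8 ✓
17 10 19 15 → min 10
10 19 15 2 → min 2  ≤ 8 ✓
19 15 2 18 → min 2  ≤ 8 ✓
15 2 18 14 → min 2  ≤ 8 ✓
2 18 14 5 → min 2  ≤ 8 ✓
18 14 5 12 → min 5  ≤ 8 ✓
14 5 12 7 → min 5  ≤ 8 ✓
5 12 7 12 → min 5  ≤ 8 ✓
12 7 12 16 → min 7  ≤ 8 ✓
20 windows satisfy the condition.

20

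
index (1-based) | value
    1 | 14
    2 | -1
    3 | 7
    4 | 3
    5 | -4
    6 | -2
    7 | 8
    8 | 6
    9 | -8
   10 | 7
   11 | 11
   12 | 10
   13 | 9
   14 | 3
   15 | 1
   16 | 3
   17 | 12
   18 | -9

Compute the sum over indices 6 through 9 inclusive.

Elements at indices 6..9: -2, 8, 6, -8
sum(-2, 8, 6, -8) = 4

4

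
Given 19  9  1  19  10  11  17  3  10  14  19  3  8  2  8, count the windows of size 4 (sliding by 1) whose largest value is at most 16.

1

(19, 9, 1, 19) → max 19
(9, 1, 19, 10) → max 19
(1, 19, 10, 11) → max 19
(19, 10, 11, 17) → max 19
(10, 11, 17, 3) → max 17
(11, 17, 3, 10) → max 17
(17, 3, 10, 14) → max 17
(3, 10, 14, 19) → max 19
(10, 14, 19, 3) → max 19
(14, 19, 3, 8) → max 19
(19, 3, 8, 2) → max 19
(3, 8, 2, 8) → max 8  ≤ 16 ✓
1 window satisfy the condition.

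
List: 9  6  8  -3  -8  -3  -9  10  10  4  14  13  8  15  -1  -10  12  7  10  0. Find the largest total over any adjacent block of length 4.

50

(9, 6, 8, -3) → sum 20
(6, 8, -3, -8) → sum 3
(8, -3, -8, -3) → sum -6
(-3, -8, -3, -9) → sum -23
(-8, -3, -9, 10) → sum -10
(-3, -9, 10, 10) → sum 8
(-9, 10, 10, 4) → sum 15
(10, 10, 4, 14) → sum 38
(10, 4, 14, 13) → sum 41
(4, 14, 13, 8) → sum 39
(14, 13, 8, 15) → sum 50
(13, 8, 15, -1) → sum 35
(8, 15, -1, -10) → sum 12
(15, -1, -10, 12) → sum 16
(-1, -10, 12, 7) → sum 8
(-10, 12, 7, 10) → sum 19
(12, 7, 10, 0) → sum 29
Largest of these is 50.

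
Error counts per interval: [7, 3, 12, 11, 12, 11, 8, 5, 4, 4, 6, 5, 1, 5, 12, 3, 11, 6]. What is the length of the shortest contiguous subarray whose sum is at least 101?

Extend right; whenever the sum reaches 101, record the length and shrink from the left:
add 7: running sum 7 < 101
add 3: running sum 10 < 101
add 12: running sum 22 < 101
add 11: running sum 33 < 101
add 12: running sum 45 < 101
add 11: running sum 56 < 101
add 8: running sum 64 < 101
add 5: running sum 69 < 101
add 4: running sum 73 < 101
add 4: running sum 77 < 101
add 6: running sum 83 < 101
add 5: running sum 88 < 101
add 1: running sum 89 < 101
add 5: running sum 94 < 101
add 12: shortest ending here [7, 3, 12, 11, 12, 11, 8, 5, 4, 4, 6, 5, 1, 5, 12] sum 106, len 15
add 3: shortest ending here [3, 12, 11, 12, 11, 8, 5, 4, 4, 6, 5, 1, 5, 12, 3] sum 102, len 15
add 11: shortest ending here [12, 11, 12, 11, 8, 5, 4, 4, 6, 5, 1, 5, 12, 3, 11] sum 110, len 15
add 6: shortest ending here [11, 12, 11, 8, 5, 4, 4, 6, 5, 1, 5, 12, 3, 11, 6] sum 104, len 15
Shortest qualifying length: 15.

15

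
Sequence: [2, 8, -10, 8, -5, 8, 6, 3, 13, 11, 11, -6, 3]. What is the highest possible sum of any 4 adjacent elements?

Window sums for each of the 10 positions:
2 8 -10 8 → sum 8
8 -10 8 -5 → sum 1
-10 8 -5 8 → sum 1
8 -5 8 6 → sum 17
-5 8 6 3 → sum 12
8 6 3 13 → sum 30
6 3 13 11 → sum 33
3 13 11 11 → sum 38
13 11 11 -6 → sum 29
11 11 -6 3 → sum 19
Highest of these is 38.

38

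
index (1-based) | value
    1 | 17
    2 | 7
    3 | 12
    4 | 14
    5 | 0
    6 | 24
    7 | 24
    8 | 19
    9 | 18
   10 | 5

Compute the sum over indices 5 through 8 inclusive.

67

Elements at indices 5..8: 0, 24, 24, 19
sum(0, 24, 24, 19) = 67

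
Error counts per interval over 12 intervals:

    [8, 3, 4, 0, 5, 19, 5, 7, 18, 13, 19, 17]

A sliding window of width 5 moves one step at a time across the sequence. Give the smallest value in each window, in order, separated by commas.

0, 0, 0, 0, 5, 5, 5, 7

(8, 3, 4, 0, 5) → min 0
(3, 4, 0, 5, 19) → min 0
(4, 0, 5, 19, 5) → min 0
(0, 5, 19, 5, 7) → min 0
(5, 19, 5, 7, 18) → min 5
(19, 5, 7, 18, 13) → min 5
(5, 7, 18, 13, 19) → min 5
(7, 18, 13, 19, 17) → min 7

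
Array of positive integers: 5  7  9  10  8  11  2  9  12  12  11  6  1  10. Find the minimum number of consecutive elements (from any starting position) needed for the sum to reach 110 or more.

14

add 5: running sum 5 < 110
add 7: running sum 12 < 110
add 9: running sum 21 < 110
add 10: running sum 31 < 110
add 8: running sum 39 < 110
add 11: running sum 50 < 110
add 2: running sum 52 < 110
add 9: running sum 61 < 110
add 12: running sum 73 < 110
add 12: running sum 85 < 110
add 11: running sum 96 < 110
add 6: running sum 102 < 110
add 1: running sum 103 < 110
add 10: shortest ending here [5, 7, 9, 10, 8, 11, 2, 9, 12, 12, 11, 6, 1, 10] sum 113, len 14
Shortest qualifying length: 14.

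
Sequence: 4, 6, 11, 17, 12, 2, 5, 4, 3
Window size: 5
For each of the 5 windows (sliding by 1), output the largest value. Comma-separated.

Sliding a size-5 window across the 9 values:
[4, 6, 11, 17, 12] → max 17
[6, 11, 17, 12, 2] → max 17
[11, 17, 12, 2, 5] → max 17
[17, 12, 2, 5, 4] → max 17
[12, 2, 5, 4, 3] → max 12

17, 17, 17, 17, 12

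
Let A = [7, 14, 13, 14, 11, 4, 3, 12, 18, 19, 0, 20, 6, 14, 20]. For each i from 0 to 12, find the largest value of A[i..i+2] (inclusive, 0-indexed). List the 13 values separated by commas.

7 14 13 → max 14
14 13 14 → max 14
13 14 11 → max 14
14 11 4 → max 14
11 4 3 → max 11
4 3 12 → max 12
3 12 18 → max 18
12 18 19 → max 19
18 19 0 → max 19
19 0 20 → max 20
0 20 6 → max 20
20 6 14 → max 20
6 14 20 → max 20

14, 14, 14, 14, 11, 12, 18, 19, 19, 20, 20, 20, 20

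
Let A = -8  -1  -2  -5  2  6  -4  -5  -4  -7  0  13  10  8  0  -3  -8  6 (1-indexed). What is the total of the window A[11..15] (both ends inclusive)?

31

Elements at indices 11..15: 0, 13, 10, 8, 0
sum(0, 13, 10, 8, 0) = 31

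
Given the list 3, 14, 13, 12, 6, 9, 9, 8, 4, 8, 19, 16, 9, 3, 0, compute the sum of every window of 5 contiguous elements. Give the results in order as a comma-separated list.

48, 54, 49, 44, 36, 38, 48, 55, 56, 55, 47

Sliding a size-5 window across the 15 values:
(3, 14, 13, 12, 6) → sum 48
(14, 13, 12, 6, 9) → sum 54
(13, 12, 6, 9, 9) → sum 49
(12, 6, 9, 9, 8) → sum 44
(6, 9, 9, 8, 4) → sum 36
(9, 9, 8, 4, 8) → sum 38
(9, 8, 4, 8, 19) → sum 48
(8, 4, 8, 19, 16) → sum 55
(4, 8, 19, 16, 9) → sum 56
(8, 19, 16, 9, 3) → sum 55
(19, 16, 9, 3, 0) → sum 47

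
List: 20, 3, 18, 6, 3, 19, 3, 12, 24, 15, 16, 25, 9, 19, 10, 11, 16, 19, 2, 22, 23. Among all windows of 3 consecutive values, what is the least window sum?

[20, 3, 18] → sum 41
[3, 18, 6] → sum 27
[18, 6, 3] → sum 27
[6, 3, 19] → sum 28
[3, 19, 3] → sum 25
[19, 3, 12] → sum 34
[3, 12, 24] → sum 39
[12, 24, 15] → sum 51
[24, 15, 16] → sum 55
[15, 16, 25] → sum 56
[16, 25, 9] → sum 50
[25, 9, 19] → sum 53
[9, 19, 10] → sum 38
[19, 10, 11] → sum 40
[10, 11, 16] → sum 37
[11, 16, 19] → sum 46
[16, 19, 2] → sum 37
[19, 2, 22] → sum 43
[2, 22, 23] → sum 47
Least of these is 25.

25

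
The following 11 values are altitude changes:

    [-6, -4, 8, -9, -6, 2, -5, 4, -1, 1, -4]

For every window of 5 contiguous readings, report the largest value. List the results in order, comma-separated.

8, 8, 8, 4, 4, 4, 4

Sliding a size-5 window across the 11 values:
(-6, -4, 8, -9, -6) → max 8
(-4, 8, -9, -6, 2) → max 8
(8, -9, -6, 2, -5) → max 8
(-9, -6, 2, -5, 4) → max 4
(-6, 2, -5, 4, -1) → max 4
(2, -5, 4, -1, 1) → max 4
(-5, 4, -1, 1, -4) → max 4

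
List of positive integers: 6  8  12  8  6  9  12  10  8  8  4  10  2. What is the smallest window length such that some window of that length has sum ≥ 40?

5

add 6: running sum 6 < 40
add 8: running sum 14 < 40
add 12: running sum 26 < 40
add 8: running sum 34 < 40
add 6: shortest ending here [6, 8, 12, 8, 6] sum 40, len 5
add 9: shortest ending here [8, 12, 8, 6, 9] sum 43, len 5
add 12: shortest ending here [12, 8, 6, 9, 12] sum 47, len 5
add 10: shortest ending here [8, 6, 9, 12, 10] sum 45, len 5
add 8: shortest ending here [6, 9, 12, 10, 8] sum 45, len 5
add 8: shortest ending here [9, 12, 10, 8, 8] sum 47, len 5
add 4: shortest ending here [12, 10, 8, 8, 4] sum 42, len 5
add 10: shortest ending here [10, 8, 8, 4, 10] sum 40, len 5
add 2: shortest ending here [10, 8, 8, 4, 10, 2] sum 42, len 6
Shortest qualifying length: 5.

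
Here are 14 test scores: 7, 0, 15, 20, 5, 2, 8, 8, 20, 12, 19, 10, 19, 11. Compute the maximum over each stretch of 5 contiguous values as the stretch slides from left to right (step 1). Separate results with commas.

[7, 0, 15, 20, 5] → max 20
[0, 15, 20, 5, 2] → max 20
[15, 20, 5, 2, 8] → max 20
[20, 5, 2, 8, 8] → max 20
[5, 2, 8, 8, 20] → max 20
[2, 8, 8, 20, 12] → max 20
[8, 8, 20, 12, 19] → max 20
[8, 20, 12, 19, 10] → max 20
[20, 12, 19, 10, 19] → max 20
[12, 19, 10, 19, 11] → max 19

20, 20, 20, 20, 20, 20, 20, 20, 20, 19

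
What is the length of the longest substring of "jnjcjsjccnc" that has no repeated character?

add j: [j] len 1
add n: [j, n] len 2
add j (repeat j, move left end past it): [n, j] len 2
add c: [n, j, c] len 3
add j (repeat j, move left end past it): [c, j] len 2
add s: [c, j, s] len 3
add j (repeat j, move left end past it): [s, j] len 2
add c: [s, j, c] len 3
add c (repeat c, move left end past it): [c] len 1
add n: [c, n] len 2
add c (repeat c, move left end past it): [n, c] len 2
Longest all-distinct length: 3.

3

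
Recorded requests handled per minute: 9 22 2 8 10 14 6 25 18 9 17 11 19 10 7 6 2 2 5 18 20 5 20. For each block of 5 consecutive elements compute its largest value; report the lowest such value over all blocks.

(9, 22, 2, 8, 10) → max 22
(22, 2, 8, 10, 14) → max 22
(2, 8, 10, 14, 6) → max 14
(8, 10, 14, 6, 25) → max 25
(10, 14, 6, 25, 18) → max 25
(14, 6, 25, 18, 9) → max 25
(6, 25, 18, 9, 17) → max 25
(25, 18, 9, 17, 11) → max 25
(18, 9, 17, 11, 19) → max 19
(9, 17, 11, 19, 10) → max 19
(17, 11, 19, 10, 7) → max 19
(11, 19, 10, 7, 6) → max 19
(19, 10, 7, 6, 2) → max 19
(10, 7, 6, 2, 2) → max 10
(7, 6, 2, 2, 5) → max 7
(6, 2, 2, 5, 18) → max 18
(2, 2, 5, 18, 20) → max 20
(2, 5, 18, 20, 5) → max 20
(5, 18, 20, 5, 20) → max 20
Lowest of these is 7.

7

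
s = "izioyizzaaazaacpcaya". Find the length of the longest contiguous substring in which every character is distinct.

4

add i: [i] len 1
add z: [i, z] len 2
add i (repeat i, move left end past it): [z, i] len 2
add o: [z, i, o] len 3
add y: [z, i, o, y] len 4
add i (repeat i, move left end past it): [o, y, i] len 3
add z: [o, y, i, z] len 4
add z (repeat z, move left end past it): [z] len 1
add a: [z, a] len 2
add a (repeat a, move left end past it): [a] len 1
add a (repeat a, move left end past it): [a] len 1
add z: [a, z] len 2
add a (repeat a, move left end past it): [z, a] len 2
add a (repeat a, move left end past it): [a] len 1
add c: [a, c] len 2
add p: [a, c, p] len 3
add c (repeat c, move left end past it): [p, c] len 2
add a: [p, c, a] len 3
add y: [p, c, a, y] len 4
add a (repeat a, move left end past it): [y, a] len 2
Longest all-distinct length: 4.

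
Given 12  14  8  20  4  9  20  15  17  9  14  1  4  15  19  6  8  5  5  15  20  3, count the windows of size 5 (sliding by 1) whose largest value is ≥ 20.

12 14 8 20 4 → max 20  ≥ 20 ✓
14 8 20 4 9 → max 20  ≥ 20 ✓
8 20 4 9 20 → max 20  ≥ 20 ✓
20 4 9 20 15 → max 20  ≥ 20 ✓
4 9 20 15 17 → max 20  ≥ 20 ✓
9 20 15 17 9 → max 20  ≥ 20 ✓
20 15 17 9 14 → max 20  ≥ 20 ✓
15 17 9 14 1 → max 17
17 9 14 1 4 → max 17
9 14 1 4 15 → max 15
14 1 4 15 19 → max 19
1 4 15 19 6 → max 19
4 15 19 6 8 → max 19
15 19 6 8 5 → max 19
19 6 8 5 5 → max 19
6 8 5 5 15 → max 15
8 5 5 15 20 → max 20  ≥ 20 ✓
5 5 15 20 3 → max 20  ≥ 20 ✓
9 windows satisfy the condition.

9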